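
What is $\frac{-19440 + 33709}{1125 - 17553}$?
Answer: $- \frac{14269}{16428} \approx -0.86858$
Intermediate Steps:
$\frac{-19440 + 33709}{1125 - 17553} = \frac{14269}{-16428} = 14269 \left(- \frac{1}{16428}\right) = - \frac{14269}{16428}$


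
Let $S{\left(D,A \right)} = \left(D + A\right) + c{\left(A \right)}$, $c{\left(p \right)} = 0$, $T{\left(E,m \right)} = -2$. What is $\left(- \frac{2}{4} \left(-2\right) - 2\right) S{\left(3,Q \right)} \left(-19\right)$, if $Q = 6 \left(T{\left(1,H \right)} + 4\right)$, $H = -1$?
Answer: $285$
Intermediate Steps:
$Q = 12$ ($Q = 6 \left(-2 + 4\right) = 6 \cdot 2 = 12$)
$S{\left(D,A \right)} = A + D$ ($S{\left(D,A \right)} = \left(D + A\right) + 0 = \left(A + D\right) + 0 = A + D$)
$\left(- \frac{2}{4} \left(-2\right) - 2\right) S{\left(3,Q \right)} \left(-19\right) = \left(- \frac{2}{4} \left(-2\right) - 2\right) \left(12 + 3\right) \left(-19\right) = \left(\left(-2\right) \frac{1}{4} \left(-2\right) - 2\right) 15 \left(-19\right) = \left(\left(- \frac{1}{2}\right) \left(-2\right) - 2\right) 15 \left(-19\right) = \left(1 - 2\right) 15 \left(-19\right) = \left(-1\right) 15 \left(-19\right) = \left(-15\right) \left(-19\right) = 285$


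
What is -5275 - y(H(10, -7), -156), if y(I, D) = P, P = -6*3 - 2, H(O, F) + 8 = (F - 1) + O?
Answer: -5255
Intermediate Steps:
H(O, F) = -9 + F + O (H(O, F) = -8 + ((F - 1) + O) = -8 + ((-1 + F) + O) = -8 + (-1 + F + O) = -9 + F + O)
P = -20 (P = -18 - 2 = -20)
y(I, D) = -20
-5275 - y(H(10, -7), -156) = -5275 - 1*(-20) = -5275 + 20 = -5255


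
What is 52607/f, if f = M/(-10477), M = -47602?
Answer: 551163539/47602 ≈ 11579.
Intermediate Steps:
f = 47602/10477 (f = -47602/(-10477) = -47602*(-1/10477) = 47602/10477 ≈ 4.5435)
52607/f = 52607/(47602/10477) = 52607*(10477/47602) = 551163539/47602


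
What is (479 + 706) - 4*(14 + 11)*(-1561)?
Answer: 157285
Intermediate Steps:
(479 + 706) - 4*(14 + 11)*(-1561) = 1185 - 4*25*(-1561) = 1185 - 100*(-1561) = 1185 + 156100 = 157285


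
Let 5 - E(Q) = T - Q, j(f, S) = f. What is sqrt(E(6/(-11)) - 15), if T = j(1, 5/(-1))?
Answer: I*sqrt(1397)/11 ≈ 3.3979*I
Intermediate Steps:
T = 1
E(Q) = 4 + Q (E(Q) = 5 - (1 - Q) = 5 + (-1 + Q) = 4 + Q)
sqrt(E(6/(-11)) - 15) = sqrt((4 + 6/(-11)) - 15) = sqrt((4 + 6*(-1/11)) - 15) = sqrt((4 - 6/11) - 15) = sqrt(38/11 - 15) = sqrt(-127/11) = I*sqrt(1397)/11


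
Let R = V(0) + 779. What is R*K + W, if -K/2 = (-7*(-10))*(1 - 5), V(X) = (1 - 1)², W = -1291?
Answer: 434949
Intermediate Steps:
V(X) = 0 (V(X) = 0² = 0)
K = 560 (K = -2*(-7*(-10))*(1 - 5) = -140*(-4) = -2*(-280) = 560)
R = 779 (R = 0 + 779 = 779)
R*K + W = 779*560 - 1291 = 436240 - 1291 = 434949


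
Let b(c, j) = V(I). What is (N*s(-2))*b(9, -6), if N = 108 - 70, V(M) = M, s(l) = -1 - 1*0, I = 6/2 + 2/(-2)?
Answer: -76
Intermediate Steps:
I = 2 (I = 6*(½) + 2*(-½) = 3 - 1 = 2)
s(l) = -1 (s(l) = -1 + 0 = -1)
b(c, j) = 2
N = 38
(N*s(-2))*b(9, -6) = (38*(-1))*2 = -38*2 = -76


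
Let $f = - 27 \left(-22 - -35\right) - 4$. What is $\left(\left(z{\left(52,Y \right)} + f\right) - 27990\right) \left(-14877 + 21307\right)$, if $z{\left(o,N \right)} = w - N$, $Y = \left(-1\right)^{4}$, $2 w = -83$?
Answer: $-182531625$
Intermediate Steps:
$w = - \frac{83}{2}$ ($w = \frac{1}{2} \left(-83\right) = - \frac{83}{2} \approx -41.5$)
$Y = 1$
$z{\left(o,N \right)} = - \frac{83}{2} - N$
$f = -355$ ($f = - 27 \left(-22 + 35\right) - 4 = \left(-27\right) 13 - 4 = -351 - 4 = -355$)
$\left(\left(z{\left(52,Y \right)} + f\right) - 27990\right) \left(-14877 + 21307\right) = \left(\left(\left(- \frac{83}{2} - 1\right) - 355\right) - 27990\right) \left(-14877 + 21307\right) = \left(\left(\left(- \frac{83}{2} - 1\right) - 355\right) - 27990\right) 6430 = \left(\left(- \frac{85}{2} - 355\right) - 27990\right) 6430 = \left(- \frac{795}{2} - 27990\right) 6430 = \left(- \frac{56775}{2}\right) 6430 = -182531625$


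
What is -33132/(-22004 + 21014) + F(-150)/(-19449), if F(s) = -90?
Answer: 1084972/32415 ≈ 33.471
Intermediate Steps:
-33132/(-22004 + 21014) + F(-150)/(-19449) = -33132/(-22004 + 21014) - 90/(-19449) = -33132/(-990) - 90*(-1/19449) = -33132*(-1/990) + 10/2161 = 502/15 + 10/2161 = 1084972/32415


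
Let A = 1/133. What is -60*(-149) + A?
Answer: 1189021/133 ≈ 8940.0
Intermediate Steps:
A = 1/133 ≈ 0.0075188
-60*(-149) + A = -60*(-149) + 1/133 = 8940 + 1/133 = 1189021/133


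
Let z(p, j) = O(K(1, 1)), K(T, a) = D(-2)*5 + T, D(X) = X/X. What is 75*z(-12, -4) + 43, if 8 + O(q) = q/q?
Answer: -482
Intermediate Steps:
D(X) = 1
K(T, a) = 5 + T (K(T, a) = 1*5 + T = 5 + T)
O(q) = -7 (O(q) = -8 + q/q = -8 + 1 = -7)
z(p, j) = -7
75*z(-12, -4) + 43 = 75*(-7) + 43 = -525 + 43 = -482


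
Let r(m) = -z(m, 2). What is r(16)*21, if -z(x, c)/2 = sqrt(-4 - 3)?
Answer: 42*I*sqrt(7) ≈ 111.12*I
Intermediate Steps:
z(x, c) = -2*I*sqrt(7) (z(x, c) = -2*sqrt(-4 - 3) = -2*I*sqrt(7))
r(m) = 2*I*sqrt(7) (r(m) = -(-2)*I*sqrt(7) = 2*I*sqrt(7))
r(16)*21 = (2*I*sqrt(7))*21 = 42*I*sqrt(7)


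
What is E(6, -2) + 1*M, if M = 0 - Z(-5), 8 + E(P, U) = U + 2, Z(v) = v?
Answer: -3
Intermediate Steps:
E(P, U) = -6 + U (E(P, U) = -8 + (U + 2) = -8 + (2 + U) = -6 + U)
M = 5 (M = 0 - 1*(-5) = 0 + 5 = 5)
E(6, -2) + 1*M = (-6 - 2) + 1*5 = -8 + 5 = -3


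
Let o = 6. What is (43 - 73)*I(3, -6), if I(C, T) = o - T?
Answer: -360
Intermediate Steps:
I(C, T) = 6 - T
(43 - 73)*I(3, -6) = (43 - 73)*(6 - 1*(-6)) = -30*(6 + 6) = -30*12 = -360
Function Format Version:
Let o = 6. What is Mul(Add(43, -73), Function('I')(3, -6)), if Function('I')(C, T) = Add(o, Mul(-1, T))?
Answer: -360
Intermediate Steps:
Function('I')(C, T) = Add(6, Mul(-1, T))
Mul(Add(43, -73), Function('I')(3, -6)) = Mul(Add(43, -73), Add(6, Mul(-1, -6))) = Mul(-30, Add(6, 6)) = Mul(-30, 12) = -360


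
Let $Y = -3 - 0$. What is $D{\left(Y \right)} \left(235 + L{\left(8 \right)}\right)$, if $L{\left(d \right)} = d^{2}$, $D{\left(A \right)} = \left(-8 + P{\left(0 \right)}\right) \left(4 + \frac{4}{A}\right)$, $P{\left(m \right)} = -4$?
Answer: $-9568$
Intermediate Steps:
$Y = -3$ ($Y = -3 + 0 = -3$)
$D{\left(A \right)} = -48 - \frac{48}{A}$ ($D{\left(A \right)} = \left(-8 - 4\right) \left(4 + \frac{4}{A}\right) = - 12 \left(4 + \frac{4}{A}\right) = -48 - \frac{48}{A}$)
$D{\left(Y \right)} \left(235 + L{\left(8 \right)}\right) = \left(-48 - \frac{48}{-3}\right) \left(235 + 8^{2}\right) = \left(-48 - -16\right) \left(235 + 64\right) = \left(-48 + 16\right) 299 = \left(-32\right) 299 = -9568$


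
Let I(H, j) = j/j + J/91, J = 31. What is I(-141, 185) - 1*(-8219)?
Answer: 748051/91 ≈ 8220.3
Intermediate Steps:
I(H, j) = 122/91 (I(H, j) = j/j + 31/91 = 1 + 31*(1/91) = 1 + 31/91 = 122/91)
I(-141, 185) - 1*(-8219) = 122/91 - 1*(-8219) = 122/91 + 8219 = 748051/91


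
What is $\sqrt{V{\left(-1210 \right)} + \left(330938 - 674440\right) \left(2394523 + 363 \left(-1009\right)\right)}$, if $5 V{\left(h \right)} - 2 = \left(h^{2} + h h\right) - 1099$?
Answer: $\frac{i \sqrt{17417735177285}}{5} \approx 8.3469 \cdot 10^{5} i$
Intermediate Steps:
$V{\left(h \right)} = - \frac{1097}{5} + \frac{2 h^{2}}{5}$ ($V{\left(h \right)} = \frac{2}{5} + \frac{\left(h^{2} + h h\right) - 1099}{5} = \frac{2}{5} + \frac{\left(h^{2} + h^{2}\right) - 1099}{5} = \frac{2}{5} + \frac{2 h^{2} - 1099}{5} = \frac{2}{5} + \frac{-1099 + 2 h^{2}}{5} = \frac{2}{5} + \left(- \frac{1099}{5} + \frac{2 h^{2}}{5}\right) = - \frac{1097}{5} + \frac{2 h^{2}}{5}$)
$\sqrt{V{\left(-1210 \right)} + \left(330938 - 674440\right) \left(2394523 + 363 \left(-1009\right)\right)} = \sqrt{\left(- \frac{1097}{5} + \frac{2 \left(-1210\right)^{2}}{5}\right) + \left(330938 - 674440\right) \left(2394523 + 363 \left(-1009\right)\right)} = \sqrt{\left(- \frac{1097}{5} + \frac{2}{5} \cdot 1464100\right) - 343502 \left(2394523 - 366267\right)} = \sqrt{\left(- \frac{1097}{5} + 585640\right) - 696709992512} = \sqrt{\frac{2927103}{5} - 696709992512} = \sqrt{- \frac{3483547035457}{5}} = \frac{i \sqrt{17417735177285}}{5}$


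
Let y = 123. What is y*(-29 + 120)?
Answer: 11193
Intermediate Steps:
y*(-29 + 120) = 123*(-29 + 120) = 123*91 = 11193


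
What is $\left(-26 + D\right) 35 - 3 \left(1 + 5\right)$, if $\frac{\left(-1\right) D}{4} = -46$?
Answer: $5512$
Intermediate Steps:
$D = 184$ ($D = \left(-4\right) \left(-46\right) = 184$)
$\left(-26 + D\right) 35 - 3 \left(1 + 5\right) = \left(-26 + 184\right) 35 - 3 \left(1 + 5\right) = 158 \cdot 35 - 18 = 5530 - 18 = 5512$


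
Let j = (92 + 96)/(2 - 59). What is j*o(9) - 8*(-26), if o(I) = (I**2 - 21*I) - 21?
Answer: 12036/19 ≈ 633.47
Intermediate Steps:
j = -188/57 (j = 188/(-57) = 188*(-1/57) = -188/57 ≈ -3.2982)
o(I) = -21 + I**2 - 21*I
j*o(9) - 8*(-26) = -188*(-21 + 9**2 - 21*9)/57 - 8*(-26) = -188*(-21 + 81 - 189)/57 + 208 = -188/57*(-129) + 208 = 8084/19 + 208 = 12036/19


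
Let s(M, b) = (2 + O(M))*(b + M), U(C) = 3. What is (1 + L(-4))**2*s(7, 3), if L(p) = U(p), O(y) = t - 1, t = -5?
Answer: -640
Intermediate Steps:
O(y) = -6 (O(y) = -5 - 1 = -6)
s(M, b) = -4*M - 4*b (s(M, b) = (2 - 6)*(b + M) = -4*(M + b) = -4*M - 4*b)
L(p) = 3
(1 + L(-4))**2*s(7, 3) = (1 + 3)**2*(-4*7 - 4*3) = 4**2*(-28 - 12) = 16*(-40) = -640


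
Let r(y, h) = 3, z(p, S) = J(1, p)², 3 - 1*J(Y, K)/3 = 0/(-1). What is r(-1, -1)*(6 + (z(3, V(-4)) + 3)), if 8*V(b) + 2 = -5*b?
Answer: 270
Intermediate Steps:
V(b) = -¼ - 5*b/8 (V(b) = -¼ + (-5*b)/8 = -¼ - 5*b/8)
J(Y, K) = 9 (J(Y, K) = 9 - 0/(-1) = 9 - 0*(-1) = 9 - 3*0 = 9 + 0 = 9)
z(p, S) = 81 (z(p, S) = 9² = 81)
r(-1, -1)*(6 + (z(3, V(-4)) + 3)) = 3*(6 + (81 + 3)) = 3*(6 + 84) = 3*90 = 270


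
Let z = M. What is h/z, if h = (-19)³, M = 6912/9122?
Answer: -31283899/3456 ≈ -9052.0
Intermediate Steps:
M = 3456/4561 (M = 6912*(1/9122) = 3456/4561 ≈ 0.75773)
z = 3456/4561 ≈ 0.75773
h = -6859
h/z = -6859/3456/4561 = -6859*4561/3456 = -31283899/3456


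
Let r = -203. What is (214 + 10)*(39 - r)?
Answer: 54208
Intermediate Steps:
(214 + 10)*(39 - r) = (214 + 10)*(39 - 1*(-203)) = 224*(39 + 203) = 224*242 = 54208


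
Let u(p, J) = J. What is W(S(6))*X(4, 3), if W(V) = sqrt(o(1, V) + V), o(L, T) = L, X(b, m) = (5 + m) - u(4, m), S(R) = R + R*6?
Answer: 5*sqrt(43) ≈ 32.787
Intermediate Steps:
S(R) = 7*R (S(R) = R + 6*R = 7*R)
X(b, m) = 5 (X(b, m) = (5 + m) - m = 5)
W(V) = sqrt(1 + V)
W(S(6))*X(4, 3) = sqrt(1 + 7*6)*5 = sqrt(1 + 42)*5 = sqrt(43)*5 = 5*sqrt(43)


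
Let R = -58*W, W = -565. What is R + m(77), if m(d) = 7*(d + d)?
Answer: 33848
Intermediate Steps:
m(d) = 14*d (m(d) = 7*(2*d) = 14*d)
R = 32770 (R = -58*(-565) = 32770)
R + m(77) = 32770 + 14*77 = 32770 + 1078 = 33848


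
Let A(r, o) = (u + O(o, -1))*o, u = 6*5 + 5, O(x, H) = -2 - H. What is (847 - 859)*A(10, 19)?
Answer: -7752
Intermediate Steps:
u = 35 (u = 30 + 5 = 35)
A(r, o) = 34*o (A(r, o) = (35 + (-2 - 1*(-1)))*o = (35 + (-2 + 1))*o = (35 - 1)*o = 34*o)
(847 - 859)*A(10, 19) = (847 - 859)*(34*19) = -12*646 = -7752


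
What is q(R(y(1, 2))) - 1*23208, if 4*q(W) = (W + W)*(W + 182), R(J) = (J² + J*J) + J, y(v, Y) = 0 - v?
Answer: -46233/2 ≈ -23117.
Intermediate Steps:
y(v, Y) = -v
R(J) = J + 2*J² (R(J) = (J² + J²) + J = 2*J² + J = J + 2*J²)
q(W) = W*(182 + W)/2 (q(W) = ((W + W)*(W + 182))/4 = ((2*W)*(182 + W))/4 = (2*W*(182 + W))/4 = W*(182 + W)/2)
q(R(y(1, 2))) - 1*23208 = ((-1*1)*(1 + 2*(-1*1)))*(182 + (-1*1)*(1 + 2*(-1*1)))/2 - 1*23208 = (-(1 + 2*(-1)))*(182 - (1 + 2*(-1)))/2 - 23208 = (-(1 - 2))*(182 - (1 - 2))/2 - 23208 = (-1*(-1))*(182 - 1*(-1))/2 - 23208 = (½)*1*(182 + 1) - 23208 = (½)*1*183 - 23208 = 183/2 - 23208 = -46233/2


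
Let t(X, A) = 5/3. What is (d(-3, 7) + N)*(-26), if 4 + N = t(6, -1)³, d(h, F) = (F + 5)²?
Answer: -101530/27 ≈ -3760.4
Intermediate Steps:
d(h, F) = (5 + F)²
t(X, A) = 5/3 (t(X, A) = 5*(⅓) = 5/3)
N = 17/27 (N = -4 + (5/3)³ = -4 + 125/27 = 17/27 ≈ 0.62963)
(d(-3, 7) + N)*(-26) = ((5 + 7)² + 17/27)*(-26) = (12² + 17/27)*(-26) = (144 + 17/27)*(-26) = (3905/27)*(-26) = -101530/27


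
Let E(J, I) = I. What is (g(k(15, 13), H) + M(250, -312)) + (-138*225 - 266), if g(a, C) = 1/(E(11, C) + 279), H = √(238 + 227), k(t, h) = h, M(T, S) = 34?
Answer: -26026621/832 - √465/77376 ≈ -31282.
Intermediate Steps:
H = √465 ≈ 21.564
g(a, C) = 1/(279 + C) (g(a, C) = 1/(C + 279) = 1/(279 + C))
(g(k(15, 13), H) + M(250, -312)) + (-138*225 - 266) = (1/(279 + √465) + 34) + (-138*225 - 266) = (34 + 1/(279 + √465)) + (-31050 - 266) = (34 + 1/(279 + √465)) - 31316 = -31282 + 1/(279 + √465)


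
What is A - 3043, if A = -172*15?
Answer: -5623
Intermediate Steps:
A = -2580
A - 3043 = -2580 - 3043 = -5623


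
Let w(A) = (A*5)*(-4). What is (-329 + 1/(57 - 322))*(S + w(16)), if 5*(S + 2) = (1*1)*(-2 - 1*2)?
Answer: 140718204/1325 ≈ 1.0620e+5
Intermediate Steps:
S = -14/5 (S = -2 + ((1*1)*(-2 - 1*2))/5 = -2 + (1*(-2 - 2))/5 = -2 + (1*(-4))/5 = -2 + (⅕)*(-4) = -2 - ⅘ = -14/5 ≈ -2.8000)
w(A) = -20*A (w(A) = (5*A)*(-4) = -20*A)
(-329 + 1/(57 - 322))*(S + w(16)) = (-329 + 1/(57 - 322))*(-14/5 - 20*16) = (-329 + 1/(-265))*(-14/5 - 320) = (-329 - 1/265)*(-1614/5) = -87186/265*(-1614/5) = 140718204/1325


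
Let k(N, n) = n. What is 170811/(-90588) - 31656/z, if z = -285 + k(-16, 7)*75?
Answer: -20198947/150980 ≈ -133.79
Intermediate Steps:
z = 240 (z = -285 + 7*75 = -285 + 525 = 240)
170811/(-90588) - 31656/z = 170811/(-90588) - 31656/240 = 170811*(-1/90588) - 31656*1/240 = -56937/30196 - 1319/10 = -20198947/150980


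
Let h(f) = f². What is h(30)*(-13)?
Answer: -11700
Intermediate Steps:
h(30)*(-13) = 30²*(-13) = 900*(-13) = -11700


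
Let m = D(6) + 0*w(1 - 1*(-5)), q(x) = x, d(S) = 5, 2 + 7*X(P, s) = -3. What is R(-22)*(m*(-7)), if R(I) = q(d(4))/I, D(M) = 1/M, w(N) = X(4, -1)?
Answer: 35/132 ≈ 0.26515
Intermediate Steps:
X(P, s) = -5/7 (X(P, s) = -2/7 + (⅐)*(-3) = -2/7 - 3/7 = -5/7)
w(N) = -5/7
D(M) = 1/M
m = ⅙ (m = 1/6 + 0*(-5/7) = ⅙ + 0 = ⅙ ≈ 0.16667)
R(I) = 5/I
R(-22)*(m*(-7)) = (5/(-22))*((⅙)*(-7)) = (5*(-1/22))*(-7/6) = -5/22*(-7/6) = 35/132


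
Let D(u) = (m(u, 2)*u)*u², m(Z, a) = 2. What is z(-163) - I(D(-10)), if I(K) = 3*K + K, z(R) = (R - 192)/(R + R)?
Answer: 2608355/326 ≈ 8001.1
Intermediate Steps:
z(R) = (-192 + R)/(2*R) (z(R) = (-192 + R)/((2*R)) = (-192 + R)*(1/(2*R)) = (-192 + R)/(2*R))
D(u) = 2*u³ (D(u) = (2*u)*u² = 2*u³)
I(K) = 4*K
z(-163) - I(D(-10)) = (½)*(-192 - 163)/(-163) - 4*2*(-10)³ = (½)*(-1/163)*(-355) - 4*2*(-1000) = 355/326 - 4*(-2000) = 355/326 - 1*(-8000) = 355/326 + 8000 = 2608355/326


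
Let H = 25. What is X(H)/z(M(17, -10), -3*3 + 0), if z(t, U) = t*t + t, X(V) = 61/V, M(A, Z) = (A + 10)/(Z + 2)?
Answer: 3904/12825 ≈ 0.30441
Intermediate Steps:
M(A, Z) = (10 + A)/(2 + Z)
z(t, U) = t + t**2 (z(t, U) = t**2 + t = t + t**2)
X(H)/z(M(17, -10), -3*3 + 0) = (61/25)/((((10 + 17)/(2 - 10))*(1 + (10 + 17)/(2 - 10)))) = (61*(1/25))/(((27/(-8))*(1 + 27/(-8)))) = 61/(25*(((-1/8*27)*(1 - 1/8*27)))) = 61/(25*((-27*(1 - 27/8)/8))) = 61/(25*((-27/8*(-19/8)))) = 61/(25*(513/64)) = (61/25)*(64/513) = 3904/12825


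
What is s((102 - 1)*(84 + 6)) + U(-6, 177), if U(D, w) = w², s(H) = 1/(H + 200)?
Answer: 291046411/9290 ≈ 31329.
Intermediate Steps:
s(H) = 1/(200 + H)
s((102 - 1)*(84 + 6)) + U(-6, 177) = 1/(200 + (102 - 1)*(84 + 6)) + 177² = 1/(200 + 101*90) + 31329 = 1/(200 + 9090) + 31329 = 1/9290 + 31329 = 291046411/9290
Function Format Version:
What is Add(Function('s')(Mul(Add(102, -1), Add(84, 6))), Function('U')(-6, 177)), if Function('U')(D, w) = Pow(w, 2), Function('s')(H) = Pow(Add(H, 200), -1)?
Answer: Rational(291046411, 9290) ≈ 31329.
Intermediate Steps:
Function('s')(H) = Pow(Add(200, H), -1)
Add(Function('s')(Mul(Add(102, -1), Add(84, 6))), Function('U')(-6, 177)) = Add(Pow(Add(200, Mul(Add(102, -1), Add(84, 6))), -1), Pow(177, 2)) = Add(Pow(Add(200, Mul(101, 90)), -1), 31329) = Add(Pow(Add(200, 9090), -1), 31329) = Add(Pow(9290, -1), 31329) = Add(Rational(1, 9290), 31329) = Rational(291046411, 9290)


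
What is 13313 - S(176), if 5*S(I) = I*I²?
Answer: -5385211/5 ≈ -1.0770e+6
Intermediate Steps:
S(I) = I³/5 (S(I) = (I*I²)/5 = I³/5)
13313 - S(176) = 13313 - 176³/5 = 13313 - 5451776/5 = -5385211/5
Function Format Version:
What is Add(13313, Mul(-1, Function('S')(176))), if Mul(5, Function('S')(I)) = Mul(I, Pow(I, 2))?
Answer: Rational(-5385211, 5) ≈ -1.0770e+6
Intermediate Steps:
Function('S')(I) = Mul(Rational(1, 5), Pow(I, 3)) (Function('S')(I) = Mul(Rational(1, 5), Mul(I, Pow(I, 2))) = Mul(Rational(1, 5), Pow(I, 3)))
Add(13313, Mul(-1, Function('S')(176))) = Add(13313, Mul(-1, Mul(Rational(1, 5), Pow(176, 3)))) = Add(13313, Mul(-1, Mul(Rational(1, 5), 5451776))) = Add(13313, Mul(-1, Rational(5451776, 5))) = Add(13313, Rational(-5451776, 5)) = Rational(-5385211, 5)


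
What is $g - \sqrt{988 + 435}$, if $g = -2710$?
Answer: $-2710 - \sqrt{1423} \approx -2747.7$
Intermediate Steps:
$g - \sqrt{988 + 435} = -2710 - \sqrt{988 + 435} = -2710 - \sqrt{1423}$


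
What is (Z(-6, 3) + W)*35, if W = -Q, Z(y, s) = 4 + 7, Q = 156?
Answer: -5075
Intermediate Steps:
Z(y, s) = 11
W = -156 (W = -1*156 = -156)
(Z(-6, 3) + W)*35 = (11 - 156)*35 = -145*35 = -5075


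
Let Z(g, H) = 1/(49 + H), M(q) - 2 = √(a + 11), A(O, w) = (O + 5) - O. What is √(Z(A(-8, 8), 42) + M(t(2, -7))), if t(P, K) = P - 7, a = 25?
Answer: 27*√91/91 ≈ 2.8304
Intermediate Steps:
t(P, K) = -7 + P
A(O, w) = 5 (A(O, w) = (5 + O) - O = 5)
M(q) = 8 (M(q) = 2 + √(25 + 11) = 2 + √36 = 2 + 6 = 8)
√(Z(A(-8, 8), 42) + M(t(2, -7))) = √(1/(49 + 42) + 8) = √(1/91 + 8) = √(729/91) = 27*√91/91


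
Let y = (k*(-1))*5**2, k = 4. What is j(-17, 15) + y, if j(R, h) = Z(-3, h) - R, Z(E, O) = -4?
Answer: -87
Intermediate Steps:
y = -100 (y = (4*(-1))*5**2 = -4*25 = -100)
j(R, h) = -4 - R
j(-17, 15) + y = (-4 - 1*(-17)) - 100 = (-4 + 17) - 100 = 13 - 100 = -87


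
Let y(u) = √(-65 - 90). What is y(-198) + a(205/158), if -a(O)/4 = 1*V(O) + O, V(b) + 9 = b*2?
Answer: 1614/79 + I*√155 ≈ 20.43 + 12.45*I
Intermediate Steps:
y(u) = I*√155 (y(u) = √(-155) = I*√155)
V(b) = -9 + 2*b (V(b) = -9 + b*2 = -9 + 2*b)
a(O) = 36 - 12*O (a(O) = -4*(1*(-9 + 2*O) + O) = -4*((-9 + 2*O) + O) = -4*(-9 + 3*O) = 36 - 12*O)
y(-198) + a(205/158) = I*√155 + (36 - 2460/158) = I*√155 + (36 - 12*205/158) = I*√155 + (36 - 1230/79) = I*√155 + 1614/79 = 1614/79 + I*√155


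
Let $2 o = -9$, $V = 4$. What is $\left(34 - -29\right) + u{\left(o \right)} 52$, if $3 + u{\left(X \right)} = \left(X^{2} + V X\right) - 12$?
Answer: $-600$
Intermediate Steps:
$o = - \frac{9}{2}$ ($o = \frac{1}{2} \left(-9\right) = - \frac{9}{2} \approx -4.5$)
$u{\left(X \right)} = -15 + X^{2} + 4 X$ ($u{\left(X \right)} = -3 - \left(12 - X^{2} - 4 X\right) = -3 + \left(-12 + X^{2} + 4 X\right) = -15 + X^{2} + 4 X$)
$\left(34 - -29\right) + u{\left(o \right)} 52 = \left(34 - -29\right) + \left(-15 + \left(- \frac{9}{2}\right)^{2} + 4 \left(- \frac{9}{2}\right)\right) 52 = \left(34 + 29\right) + \left(-15 + \frac{81}{4} - 18\right) 52 = 63 - 663 = -600$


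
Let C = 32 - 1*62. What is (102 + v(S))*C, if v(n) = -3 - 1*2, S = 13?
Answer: -2910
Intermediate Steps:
v(n) = -5 (v(n) = -3 - 2 = -5)
C = -30 (C = 32 - 62 = -30)
(102 + v(S))*C = (102 - 5)*(-30) = 97*(-30) = -2910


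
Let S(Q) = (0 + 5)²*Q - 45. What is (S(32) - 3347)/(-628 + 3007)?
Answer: -864/793 ≈ -1.0895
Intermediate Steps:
S(Q) = -45 + 25*Q (S(Q) = 5²*Q - 45 = 25*Q - 45 = -45 + 25*Q)
(S(32) - 3347)/(-628 + 3007) = ((-45 + 25*32) - 3347)/(-628 + 3007) = ((-45 + 800) - 3347)/2379 = (755 - 3347)*(1/2379) = -2592*1/2379 = -864/793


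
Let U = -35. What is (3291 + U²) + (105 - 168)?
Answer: 4453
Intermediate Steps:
(3291 + U²) + (105 - 168) = (3291 + (-35)²) + (105 - 168) = (3291 + 1225) - 63 = 4516 - 63 = 4453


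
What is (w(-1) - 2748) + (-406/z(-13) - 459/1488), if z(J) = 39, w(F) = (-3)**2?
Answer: -53190559/19344 ≈ -2749.7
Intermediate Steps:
w(F) = 9
(w(-1) - 2748) + (-406/z(-13) - 459/1488) = (9 - 2748) + (-406/39 - 459/1488) = -2739 + (-406*1/39 - 459*1/1488) = -2739 + (-406/39 - 153/496) = -2739 - 207343/19344 = -53190559/19344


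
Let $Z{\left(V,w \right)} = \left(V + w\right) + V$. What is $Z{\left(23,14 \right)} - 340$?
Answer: $-280$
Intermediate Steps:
$Z{\left(V,w \right)} = w + 2 V$
$Z{\left(23,14 \right)} - 340 = \left(14 + 2 \cdot 23\right) - 340 = \left(14 + 46\right) - 340 = 60 - 340 = -280$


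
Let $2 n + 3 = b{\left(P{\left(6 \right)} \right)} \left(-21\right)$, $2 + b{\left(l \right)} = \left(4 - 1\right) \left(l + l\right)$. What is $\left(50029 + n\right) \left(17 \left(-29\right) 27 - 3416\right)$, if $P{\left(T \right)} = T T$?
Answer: $- \frac{1598448847}{2} \approx -7.9922 \cdot 10^{8}$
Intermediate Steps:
$P{\left(T \right)} = T^{2}$
$b{\left(l \right)} = -2 + 6 l$ ($b{\left(l \right)} = -2 + \left(4 - 1\right) \left(l + l\right) = -2 + 3 \cdot 2 l = -2 + 6 l$)
$n = - \frac{4497}{2}$ ($n = - \frac{3}{2} + \frac{\left(-2 + 6 \cdot 6^{2}\right) \left(-21\right)}{2} = - \frac{3}{2} + \frac{\left(-2 + 6 \cdot 36\right) \left(-21\right)}{2} = - \frac{3}{2} + \frac{\left(-2 + 216\right) \left(-21\right)}{2} = - \frac{3}{2} + \frac{214 \left(-21\right)}{2} = - \frac{3}{2} + \frac{1}{2} \left(-4494\right) = - \frac{3}{2} - 2247 = - \frac{4497}{2} \approx -2248.5$)
$\left(50029 + n\right) \left(17 \left(-29\right) 27 - 3416\right) = \left(50029 - \frac{4497}{2}\right) \left(17 \left(-29\right) 27 - 3416\right) = \frac{95561 \left(\left(-493\right) 27 - 3416\right)}{2} = \frac{95561 \left(-13311 - 3416\right)}{2} = \frac{95561}{2} \left(-16727\right) = - \frac{1598448847}{2}$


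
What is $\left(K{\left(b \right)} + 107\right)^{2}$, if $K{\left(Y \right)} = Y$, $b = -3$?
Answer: $10816$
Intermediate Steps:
$\left(K{\left(b \right)} + 107\right)^{2} = \left(-3 + 107\right)^{2} = 104^{2} = 10816$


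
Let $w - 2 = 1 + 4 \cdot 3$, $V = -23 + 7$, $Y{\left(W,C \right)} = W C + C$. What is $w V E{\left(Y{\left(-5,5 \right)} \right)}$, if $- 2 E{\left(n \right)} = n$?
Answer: $-2400$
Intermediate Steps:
$Y{\left(W,C \right)} = C + C W$ ($Y{\left(W,C \right)} = C W + C = C + C W$)
$E{\left(n \right)} = - \frac{n}{2}$
$V = -16$
$w = 15$ ($w = 2 + \left(1 + 4 \cdot 3\right) = 2 + \left(1 + 12\right) = 2 + 13 = 15$)
$w V E{\left(Y{\left(-5,5 \right)} \right)} = 15 \left(-16\right) \left(- \frac{5 \left(1 - 5\right)}{2}\right) = - 240 \left(- \frac{5 \left(-4\right)}{2}\right) = - 240 \left(\left(- \frac{1}{2}\right) \left(-20\right)\right) = \left(-240\right) 10 = -2400$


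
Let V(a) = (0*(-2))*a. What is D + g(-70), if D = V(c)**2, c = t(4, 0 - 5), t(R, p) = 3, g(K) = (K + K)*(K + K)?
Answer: 19600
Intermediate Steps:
g(K) = 4*K**2 (g(K) = (2*K)*(2*K) = 4*K**2)
c = 3
V(a) = 0 (V(a) = 0*a = 0)
D = 0 (D = 0**2 = 0)
D + g(-70) = 0 + 4*(-70)**2 = 0 + 4*4900 = 0 + 19600 = 19600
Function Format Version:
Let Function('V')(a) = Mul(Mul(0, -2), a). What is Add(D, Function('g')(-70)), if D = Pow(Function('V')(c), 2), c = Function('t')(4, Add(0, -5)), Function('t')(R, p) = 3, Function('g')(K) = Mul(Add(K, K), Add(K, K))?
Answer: 19600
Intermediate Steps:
Function('g')(K) = Mul(4, Pow(K, 2)) (Function('g')(K) = Mul(Mul(2, K), Mul(2, K)) = Mul(4, Pow(K, 2)))
c = 3
Function('V')(a) = 0 (Function('V')(a) = Mul(0, a) = 0)
D = 0 (D = Pow(0, 2) = 0)
Add(D, Function('g')(-70)) = Add(0, Mul(4, Pow(-70, 2))) = Add(0, Mul(4, 4900)) = Add(0, 19600) = 19600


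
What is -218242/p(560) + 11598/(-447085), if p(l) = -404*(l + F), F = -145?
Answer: 9562820389/7495827110 ≈ 1.2758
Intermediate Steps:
p(l) = 58580 - 404*l (p(l) = -404*(l - 145) = -404*(-145 + l) = 58580 - 404*l)
-218242/p(560) + 11598/(-447085) = -218242/(58580 - 404*560) + 11598/(-447085) = -218242/(58580 - 226240) + 11598*(-1/447085) = -218242/(-167660) - 11598/447085 = -218242*(-1/167660) - 11598/447085 = 109121/83830 - 11598/447085 = 9562820389/7495827110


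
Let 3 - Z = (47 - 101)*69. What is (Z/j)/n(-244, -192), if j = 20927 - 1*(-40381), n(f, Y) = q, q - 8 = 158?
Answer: 1243/3392376 ≈ 0.00036641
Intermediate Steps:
q = 166 (q = 8 + 158 = 166)
n(f, Y) = 166
j = 61308 (j = 20927 + 40381 = 61308)
Z = 3729 (Z = 3 - (47 - 101)*69 = 3 - (-54)*69 = 3 - 1*(-3726) = 3 + 3726 = 3729)
(Z/j)/n(-244, -192) = (3729/61308)/166 = (3729*(1/61308))*(1/166) = (1243/20436)*(1/166) = 1243/3392376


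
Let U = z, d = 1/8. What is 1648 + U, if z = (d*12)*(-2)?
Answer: 1645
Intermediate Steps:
d = 1/8 ≈ 0.12500
z = -3 (z = ((1/8)*12)*(-2) = (3/2)*(-2) = -3)
U = -3
1648 + U = 1648 - 3 = 1645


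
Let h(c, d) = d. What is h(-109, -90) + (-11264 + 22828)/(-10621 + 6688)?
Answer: -365534/3933 ≈ -92.940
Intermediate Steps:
h(-109, -90) + (-11264 + 22828)/(-10621 + 6688) = -90 + (-11264 + 22828)/(-10621 + 6688) = -90 + 11564/(-3933) = -90 + 11564*(-1/3933) = -90 - 11564/3933 = -365534/3933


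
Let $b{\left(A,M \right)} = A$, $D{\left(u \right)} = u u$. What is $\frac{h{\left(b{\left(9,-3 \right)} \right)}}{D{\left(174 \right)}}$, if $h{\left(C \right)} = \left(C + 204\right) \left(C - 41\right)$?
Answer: $- \frac{568}{2523} \approx -0.22513$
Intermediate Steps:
$D{\left(u \right)} = u^{2}$
$h{\left(C \right)} = \left(-41 + C\right) \left(204 + C\right)$ ($h{\left(C \right)} = \left(204 + C\right) \left(-41 + C\right) = \left(-41 + C\right) \left(204 + C\right)$)
$\frac{h{\left(b{\left(9,-3 \right)} \right)}}{D{\left(174 \right)}} = \frac{-8364 + 9^{2} + 163 \cdot 9}{174^{2}} = \frac{-8364 + 81 + 1467}{30276} = \left(-6816\right) \frac{1}{30276} = - \frac{568}{2523}$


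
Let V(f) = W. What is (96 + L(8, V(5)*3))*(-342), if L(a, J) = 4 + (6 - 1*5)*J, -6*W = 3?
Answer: -33687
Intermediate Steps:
W = -1/2 (W = -1/6*3 = -1/2 ≈ -0.50000)
V(f) = -1/2
L(a, J) = 4 + J (L(a, J) = 4 + (6 - 5)*J = 4 + 1*J = 4 + J)
(96 + L(8, V(5)*3))*(-342) = (96 + (4 - 1/2*3))*(-342) = (96 + (4 - 3/2))*(-342) = (96 + 5/2)*(-342) = (197/2)*(-342) = -33687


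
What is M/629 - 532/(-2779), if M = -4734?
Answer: -1831594/249713 ≈ -7.3348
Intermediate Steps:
M/629 - 532/(-2779) = -4734/629 - 532/(-2779) = -4734*1/629 - 532*(-1/2779) = -4734/629 + 76/397 = -1831594/249713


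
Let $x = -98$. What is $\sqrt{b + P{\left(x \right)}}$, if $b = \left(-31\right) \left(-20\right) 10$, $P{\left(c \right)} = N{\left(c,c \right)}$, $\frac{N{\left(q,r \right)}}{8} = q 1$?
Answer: $2 \sqrt{1354} \approx 73.594$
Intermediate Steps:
$N{\left(q,r \right)} = 8 q$ ($N{\left(q,r \right)} = 8 q 1 = 8 q$)
$P{\left(c \right)} = 8 c$
$b = 6200$ ($b = 620 \cdot 10 = 6200$)
$\sqrt{b + P{\left(x \right)}} = \sqrt{6200 + 8 \left(-98\right)} = \sqrt{6200 - 784} = \sqrt{5416} = 2 \sqrt{1354}$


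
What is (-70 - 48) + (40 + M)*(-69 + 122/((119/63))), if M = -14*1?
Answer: -3956/17 ≈ -232.71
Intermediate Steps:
M = -14
(-70 - 48) + (40 + M)*(-69 + 122/((119/63))) = (-70 - 48) + (40 - 14)*(-69 + 122/((119/63))) = -118 + 26*(-69 + 122/((119*(1/63)))) = -118 + 26*(-69 + 122/(17/9)) = -118 + 26*(-69 + 122*(9/17)) = -118 + 26*(-69 + 1098/17) = -118 + 26*(-75/17) = -118 - 1950/17 = -3956/17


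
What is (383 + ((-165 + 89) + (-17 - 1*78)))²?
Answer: 44944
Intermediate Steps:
(383 + ((-165 + 89) + (-17 - 1*78)))² = (383 + (-76 + (-17 - 78)))² = (383 + (-76 - 95))² = (383 - 171)² = 212² = 44944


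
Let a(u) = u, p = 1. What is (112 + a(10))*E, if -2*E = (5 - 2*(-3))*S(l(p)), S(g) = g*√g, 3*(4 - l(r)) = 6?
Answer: -1342*√2 ≈ -1897.9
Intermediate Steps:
l(r) = 2 (l(r) = 4 - ⅓*6 = 4 - 2 = 2)
S(g) = g^(3/2)
E = -11*√2 (E = -(5 - 2*(-3))*2^(3/2)/2 = -(5 + 6)*2*√2/2 = -11*2*√2/2 = -11*√2 ≈ -15.556)
(112 + a(10))*E = (112 + 10)*(-11*√2) = 122*(-11*√2) = -1342*√2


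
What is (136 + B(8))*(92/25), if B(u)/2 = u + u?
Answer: 15456/25 ≈ 618.24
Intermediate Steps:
B(u) = 4*u (B(u) = 2*(u + u) = 2*(2*u) = 4*u)
(136 + B(8))*(92/25) = (136 + 4*8)*(92/25) = (136 + 32)*(92*(1/25)) = 168*(92/25) = 15456/25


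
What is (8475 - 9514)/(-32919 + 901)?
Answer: 1039/32018 ≈ 0.032450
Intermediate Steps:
(8475 - 9514)/(-32919 + 901) = -1039/(-32018) = -1039*(-1/32018) = 1039/32018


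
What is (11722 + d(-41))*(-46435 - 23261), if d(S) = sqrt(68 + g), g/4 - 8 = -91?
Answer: -816976512 - 139392*I*sqrt(66) ≈ -8.1698e+8 - 1.1324e+6*I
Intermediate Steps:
g = -332 (g = 32 + 4*(-91) = 32 - 364 = -332)
d(S) = 2*I*sqrt(66) (d(S) = sqrt(68 - 332) = sqrt(-264) = 2*I*sqrt(66))
(11722 + d(-41))*(-46435 - 23261) = (11722 + 2*I*sqrt(66))*(-46435 - 23261) = (11722 + 2*I*sqrt(66))*(-69696) = -816976512 - 139392*I*sqrt(66)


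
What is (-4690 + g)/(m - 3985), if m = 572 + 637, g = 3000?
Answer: 845/1388 ≈ 0.60879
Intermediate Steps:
m = 1209
(-4690 + g)/(m - 3985) = (-4690 + 3000)/(1209 - 3985) = -1690/(-2776) = -1690*(-1/2776) = 845/1388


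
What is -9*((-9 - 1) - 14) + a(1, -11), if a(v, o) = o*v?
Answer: 205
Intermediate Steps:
-9*((-9 - 1) - 14) + a(1, -11) = -9*((-9 - 1) - 14) - 11*1 = -9*(-10 - 14) - 11 = -9*(-24) - 11 = 216 - 11 = 205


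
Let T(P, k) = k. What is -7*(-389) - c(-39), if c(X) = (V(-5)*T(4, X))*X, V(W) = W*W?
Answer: -35302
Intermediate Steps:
V(W) = W**2
c(X) = 25*X**2 (c(X) = ((-5)**2*X)*X = (25*X)*X = 25*X**2)
-7*(-389) - c(-39) = -7*(-389) - 25*(-39)**2 = 2723 - 25*1521 = 2723 - 1*38025 = 2723 - 38025 = -35302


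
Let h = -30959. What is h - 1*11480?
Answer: -42439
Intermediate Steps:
h - 1*11480 = -30959 - 1*11480 = -30959 - 11480 = -42439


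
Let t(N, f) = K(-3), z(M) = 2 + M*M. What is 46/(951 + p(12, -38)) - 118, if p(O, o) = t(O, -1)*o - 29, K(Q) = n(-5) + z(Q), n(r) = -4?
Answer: -38681/328 ≈ -117.93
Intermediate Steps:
z(M) = 2 + M²
K(Q) = -2 + Q² (K(Q) = -4 + (2 + Q²) = -2 + Q²)
t(N, f) = 7 (t(N, f) = -2 + (-3)² = -2 + 9 = 7)
p(O, o) = -29 + 7*o (p(O, o) = 7*o - 29 = -29 + 7*o)
46/(951 + p(12, -38)) - 118 = 46/(951 + (-29 + 7*(-38))) - 118 = 46/(951 + (-29 - 266)) - 118 = 46/(951 - 295) - 118 = 46/656 - 118 = (1/656)*46 - 118 = 23/328 - 118 = -38681/328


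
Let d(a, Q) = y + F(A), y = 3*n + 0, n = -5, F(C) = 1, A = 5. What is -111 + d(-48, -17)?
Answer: -125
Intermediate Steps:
y = -15 (y = 3*(-5) + 0 = -15 + 0 = -15)
d(a, Q) = -14 (d(a, Q) = -15 + 1 = -14)
-111 + d(-48, -17) = -111 - 14 = -125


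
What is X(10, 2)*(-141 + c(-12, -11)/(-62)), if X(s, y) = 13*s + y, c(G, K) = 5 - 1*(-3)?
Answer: -577500/31 ≈ -18629.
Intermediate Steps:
c(G, K) = 8 (c(G, K) = 5 + 3 = 8)
X(s, y) = y + 13*s
X(10, 2)*(-141 + c(-12, -11)/(-62)) = (2 + 13*10)*(-141 + 8/(-62)) = (2 + 130)*(-141 + 8*(-1/62)) = 132*(-141 - 4/31) = 132*(-4375/31) = -577500/31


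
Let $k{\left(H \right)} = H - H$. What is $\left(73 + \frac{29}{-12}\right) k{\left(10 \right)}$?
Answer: $0$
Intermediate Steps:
$k{\left(H \right)} = 0$
$\left(73 + \frac{29}{-12}\right) k{\left(10 \right)} = \left(73 + \frac{29}{-12}\right) 0 = \left(73 + 29 \left(- \frac{1}{12}\right)\right) 0 = \left(73 - \frac{29}{12}\right) 0 = \frac{847}{12} \cdot 0 = 0$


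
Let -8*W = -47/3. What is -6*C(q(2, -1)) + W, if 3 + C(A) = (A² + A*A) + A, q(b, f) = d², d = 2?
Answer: -4705/24 ≈ -196.04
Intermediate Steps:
q(b, f) = 4 (q(b, f) = 2² = 4)
C(A) = -3 + A + 2*A² (C(A) = -3 + ((A² + A*A) + A) = -3 + ((A² + A²) + A) = -3 + (2*A² + A) = -3 + (A + 2*A²) = -3 + A + 2*A²)
W = 47/24 (W = -(-47)/(8*3) = -⅛*(-47/3) = 47/24 ≈ 1.9583)
-6*C(q(2, -1)) + W = -6*(-3 + 4 + 2*4²) + 47/24 = -6*(-3 + 4 + 2*16) + 47/24 = -6*(-3 + 4 + 32) + 47/24 = -6*33 + 47/24 = -198 + 47/24 = -4705/24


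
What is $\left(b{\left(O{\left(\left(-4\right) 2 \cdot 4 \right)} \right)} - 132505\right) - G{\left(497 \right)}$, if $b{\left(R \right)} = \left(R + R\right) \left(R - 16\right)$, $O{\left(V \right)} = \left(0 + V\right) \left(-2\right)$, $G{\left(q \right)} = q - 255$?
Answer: $-126603$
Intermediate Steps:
$G{\left(q \right)} = -255 + q$
$O{\left(V \right)} = - 2 V$ ($O{\left(V \right)} = V \left(-2\right) = - 2 V$)
$b{\left(R \right)} = 2 R \left(-16 + R\right)$
$\left(b{\left(O{\left(\left(-4\right) 2 \cdot 4 \right)} \right)} - 132505\right) - G{\left(497 \right)} = \left(2 \left(- 2 \left(-4\right) 2 \cdot 4\right) \left(-16 - 2 \left(-4\right) 2 \cdot 4\right) - 132505\right) - \left(-255 + 497\right) = \left(2 \left(- 2 \left(\left(-8\right) 4\right)\right) \left(-16 - 2 \left(\left(-8\right) 4\right)\right) - 132505\right) - 242 = \left(2 \left(\left(-2\right) \left(-32\right)\right) \left(-16 - -64\right) - 132505\right) - 242 = \left(2 \cdot 64 \left(-16 + 64\right) - 132505\right) - 242 = \left(2 \cdot 64 \cdot 48 - 132505\right) - 242 = \left(6144 - 132505\right) - 242 = -126361 - 242 = -126603$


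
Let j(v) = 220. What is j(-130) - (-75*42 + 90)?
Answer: 3280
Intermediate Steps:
j(-130) - (-75*42 + 90) = 220 - (-75*42 + 90) = 220 - (-3150 + 90) = 220 - 1*(-3060) = 220 + 3060 = 3280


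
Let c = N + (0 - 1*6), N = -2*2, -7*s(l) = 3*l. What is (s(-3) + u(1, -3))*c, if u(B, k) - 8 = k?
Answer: -440/7 ≈ -62.857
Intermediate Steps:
u(B, k) = 8 + k
s(l) = -3*l/7
N = -4
c = -10 (c = -4 + (0 - 1*6) = -4 + (0 - 6) = -4 - 6 = -10)
(s(-3) + u(1, -3))*c = (-3/7*(-3) + (8 - 3))*(-10) = (9/7 + 5)*(-10) = (44/7)*(-10) = -440/7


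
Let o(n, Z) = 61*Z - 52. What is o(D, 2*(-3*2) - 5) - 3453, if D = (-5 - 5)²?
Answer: -4542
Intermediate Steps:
D = 100 (D = (-10)² = 100)
o(n, Z) = -52 + 61*Z
o(D, 2*(-3*2) - 5) - 3453 = (-52 + 61*(2*(-3*2) - 5)) - 3453 = (-52 + 61*(2*(-6) - 5)) - 3453 = (-52 + 61*(-12 - 5)) - 3453 = (-52 + 61*(-17)) - 3453 = (-52 - 1037) - 3453 = -1089 - 3453 = -4542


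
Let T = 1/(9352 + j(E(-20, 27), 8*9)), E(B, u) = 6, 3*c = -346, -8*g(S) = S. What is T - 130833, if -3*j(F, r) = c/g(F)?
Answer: -32854782933/251120 ≈ -1.3083e+5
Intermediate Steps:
g(S) = -S/8
c = -346/3 (c = (⅓)*(-346) = -346/3 ≈ -115.33)
j(F, r) = -2768/(9*F) (j(F, r) = -(-346)/(9*((-F/8))) = -(-346)*(-8/F)/9 = -2768/(9*F))
T = 27/251120 (T = 1/(9352 - 2768/9/6) = 1/(9352 - 2768/9*⅙) = 1/(9352 - 1384/27) = 1/(251120/27) = 27/251120 ≈ 0.00010752)
T - 130833 = 27/251120 - 130833 = -32854782933/251120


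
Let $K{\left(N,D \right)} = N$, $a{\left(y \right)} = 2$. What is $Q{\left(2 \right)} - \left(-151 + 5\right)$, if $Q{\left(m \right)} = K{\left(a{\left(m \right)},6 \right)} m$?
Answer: $150$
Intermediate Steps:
$Q{\left(m \right)} = 2 m$
$Q{\left(2 \right)} - \left(-151 + 5\right) = 2 \cdot 2 - \left(-151 + 5\right) = 4 - -146 = 4 + 146 = 150$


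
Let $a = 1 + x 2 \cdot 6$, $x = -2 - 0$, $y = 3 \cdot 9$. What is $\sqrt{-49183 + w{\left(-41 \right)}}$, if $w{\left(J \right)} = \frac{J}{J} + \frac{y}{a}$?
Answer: $\frac{i \sqrt{26017899}}{23} \approx 221.77 i$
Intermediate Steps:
$y = 27$
$x = -2$ ($x = -2 + 0 = -2$)
$a = -23$ ($a = 1 + \left(-2\right) 2 \cdot 6 = 1 - 24 = -23$)
$w{\left(J \right)} = - \frac{4}{23}$ ($w{\left(J \right)} = \frac{J}{J} + \frac{27}{-23} = 1 + 27 \left(- \frac{1}{23}\right) = 1 - \frac{27}{23} = - \frac{4}{23}$)
$\sqrt{-49183 + w{\left(-41 \right)}} = \sqrt{-49183 - \frac{4}{23}} = \sqrt{- \frac{1131213}{23}} = \frac{i \sqrt{26017899}}{23}$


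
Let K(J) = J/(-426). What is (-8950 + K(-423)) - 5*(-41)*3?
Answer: -1183429/142 ≈ -8334.0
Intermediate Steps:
K(J) = -J/426 (K(J) = J*(-1/426) = -J/426)
(-8950 + K(-423)) - 5*(-41)*3 = (-8950 - 1/426*(-423)) - 5*(-41)*3 = (-8950 + 141/142) + 205*3 = -1270759/142 + 615 = -1183429/142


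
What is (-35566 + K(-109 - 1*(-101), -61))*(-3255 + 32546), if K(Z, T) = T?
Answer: -1043550457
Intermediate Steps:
(-35566 + K(-109 - 1*(-101), -61))*(-3255 + 32546) = (-35566 - 61)*(-3255 + 32546) = -35627*29291 = -1043550457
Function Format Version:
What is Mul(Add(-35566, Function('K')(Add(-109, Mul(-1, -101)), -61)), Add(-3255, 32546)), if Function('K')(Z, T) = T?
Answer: -1043550457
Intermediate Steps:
Mul(Add(-35566, Function('K')(Add(-109, Mul(-1, -101)), -61)), Add(-3255, 32546)) = Mul(Add(-35566, -61), Add(-3255, 32546)) = Mul(-35627, 29291) = -1043550457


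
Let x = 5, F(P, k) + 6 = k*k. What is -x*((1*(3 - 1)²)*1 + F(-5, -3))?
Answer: -35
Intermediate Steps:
F(P, k) = -6 + k² (F(P, k) = -6 + k*k = -6 + k²)
-x*((1*(3 - 1)²)*1 + F(-5, -3)) = -5*((1*(3 - 1)²)*1 + (-6 + (-3)²)) = -5*((1*2²)*1 + (-6 + 9)) = -5*((1*4)*1 + 3) = -5*(4*1 + 3) = -5*(4 + 3) = -5*7 = -1*35 = -35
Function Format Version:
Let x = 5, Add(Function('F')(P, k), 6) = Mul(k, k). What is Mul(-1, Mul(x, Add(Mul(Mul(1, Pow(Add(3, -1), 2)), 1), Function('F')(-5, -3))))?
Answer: -35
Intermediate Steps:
Function('F')(P, k) = Add(-6, Pow(k, 2)) (Function('F')(P, k) = Add(-6, Mul(k, k)) = Add(-6, Pow(k, 2)))
Mul(-1, Mul(x, Add(Mul(Mul(1, Pow(Add(3, -1), 2)), 1), Function('F')(-5, -3)))) = Mul(-1, Mul(5, Add(Mul(Mul(1, Pow(Add(3, -1), 2)), 1), Add(-6, Pow(-3, 2))))) = Mul(-1, Mul(5, Add(Mul(Mul(1, Pow(2, 2)), 1), Add(-6, 9)))) = Mul(-1, Mul(5, Add(Mul(Mul(1, 4), 1), 3))) = Mul(-1, Mul(5, Add(Mul(4, 1), 3))) = Mul(-1, Mul(5, Add(4, 3))) = Mul(-1, Mul(5, 7)) = Mul(-1, 35) = -35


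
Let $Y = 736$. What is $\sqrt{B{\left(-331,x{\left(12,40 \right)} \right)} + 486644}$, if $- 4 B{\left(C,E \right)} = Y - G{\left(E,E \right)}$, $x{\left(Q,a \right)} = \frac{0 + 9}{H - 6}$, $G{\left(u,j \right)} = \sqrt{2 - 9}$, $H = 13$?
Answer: $\frac{\sqrt{1945840 + i \sqrt{7}}}{2} \approx 697.47 + 0.00047417 i$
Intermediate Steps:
$G{\left(u,j \right)} = i \sqrt{7}$ ($G{\left(u,j \right)} = \sqrt{-7} = i \sqrt{7}$)
$x{\left(Q,a \right)} = \frac{9}{7}$ ($x{\left(Q,a \right)} = \frac{0 + 9}{13 - 6} = \frac{9}{7}$)
$B{\left(C,E \right)} = -184 + \frac{i \sqrt{7}}{4}$ ($B{\left(C,E \right)} = - \frac{736 - i \sqrt{7}}{4} = -184 + \frac{i \sqrt{7}}{4}$)
$\sqrt{B{\left(-331,x{\left(12,40 \right)} \right)} + 486644} = \sqrt{\left(-184 + \frac{i \sqrt{7}}{4}\right) + 486644} = \sqrt{486460 + \frac{i \sqrt{7}}{4}}$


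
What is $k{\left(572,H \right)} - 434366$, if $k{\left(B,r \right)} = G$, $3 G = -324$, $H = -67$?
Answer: $-434474$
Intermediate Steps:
$G = -108$ ($G = \frac{1}{3} \left(-324\right) = -108$)
$k{\left(B,r \right)} = -108$
$k{\left(572,H \right)} - 434366 = -108 - 434366 = -434474$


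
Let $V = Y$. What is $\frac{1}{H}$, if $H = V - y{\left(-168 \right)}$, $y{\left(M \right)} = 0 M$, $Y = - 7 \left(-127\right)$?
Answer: $\frac{1}{889} \approx 0.0011249$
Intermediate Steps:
$Y = 889$ ($Y = \left(-1\right) \left(-889\right) = 889$)
$y{\left(M \right)} = 0$
$V = 889$
$H = 889$ ($H = 889 - 0 = 889 + 0 = 889$)
$\frac{1}{H} = \frac{1}{889}$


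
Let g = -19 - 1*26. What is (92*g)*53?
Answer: -219420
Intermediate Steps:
g = -45 (g = -19 - 26 = -45)
(92*g)*53 = (92*(-45))*53 = -4140*53 = -219420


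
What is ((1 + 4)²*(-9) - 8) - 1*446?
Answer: -679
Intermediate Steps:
((1 + 4)²*(-9) - 8) - 1*446 = (5²*(-9) - 8) - 446 = (25*(-9) - 8) - 446 = (-225 - 8) - 446 = -233 - 446 = -679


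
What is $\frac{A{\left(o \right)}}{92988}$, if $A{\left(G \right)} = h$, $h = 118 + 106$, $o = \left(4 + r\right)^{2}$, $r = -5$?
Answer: $\frac{8}{3321} \approx 0.0024089$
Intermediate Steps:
$o = 1$ ($o = \left(4 - 5\right)^{2} = \left(-1\right)^{2} = 1$)
$h = 224$
$A{\left(G \right)} = 224$
$\frac{A{\left(o \right)}}{92988} = \frac{224}{92988} = 224 \cdot \frac{1}{92988} = \frac{8}{3321}$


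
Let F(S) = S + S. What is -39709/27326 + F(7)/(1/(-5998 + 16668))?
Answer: 4081918171/27326 ≈ 1.4938e+5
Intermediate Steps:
F(S) = 2*S
-39709/27326 + F(7)/(1/(-5998 + 16668)) = -39709/27326 + (2*7)/(1/(-5998 + 16668)) = -39709*1/27326 + 14/(1/10670) = -39709/27326 + 14/(1/10670) = -39709/27326 + 14*10670 = -39709/27326 + 149380 = 4081918171/27326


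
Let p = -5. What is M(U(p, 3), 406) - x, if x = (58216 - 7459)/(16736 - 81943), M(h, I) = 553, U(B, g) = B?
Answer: 36110228/65207 ≈ 553.78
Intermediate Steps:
x = -50757/65207 (x = 50757/(-65207) = 50757*(-1/65207) = -50757/65207 ≈ -0.77840)
M(U(p, 3), 406) - x = 553 - 1*(-50757/65207) = 553 + 50757/65207 = 36110228/65207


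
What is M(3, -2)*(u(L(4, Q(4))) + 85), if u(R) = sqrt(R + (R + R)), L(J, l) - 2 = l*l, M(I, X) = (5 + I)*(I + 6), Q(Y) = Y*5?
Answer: 6120 + 216*sqrt(134) ≈ 8620.4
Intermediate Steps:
Q(Y) = 5*Y
M(I, X) = (5 + I)*(6 + I)
L(J, l) = 2 + l**2 (L(J, l) = 2 + l*l = 2 + l**2)
u(R) = sqrt(3)*sqrt(R) (u(R) = sqrt(R + 2*R) = sqrt(3*R) = sqrt(3)*sqrt(R))
M(3, -2)*(u(L(4, Q(4))) + 85) = (30 + 3**2 + 11*3)*(sqrt(3)*sqrt(2 + (5*4)**2) + 85) = (30 + 9 + 33)*(sqrt(3)*sqrt(2 + 20**2) + 85) = 72*(sqrt(3)*sqrt(2 + 400) + 85) = 72*(sqrt(3)*sqrt(402) + 85) = 72*(3*sqrt(134) + 85) = 72*(85 + 3*sqrt(134)) = 6120 + 216*sqrt(134)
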